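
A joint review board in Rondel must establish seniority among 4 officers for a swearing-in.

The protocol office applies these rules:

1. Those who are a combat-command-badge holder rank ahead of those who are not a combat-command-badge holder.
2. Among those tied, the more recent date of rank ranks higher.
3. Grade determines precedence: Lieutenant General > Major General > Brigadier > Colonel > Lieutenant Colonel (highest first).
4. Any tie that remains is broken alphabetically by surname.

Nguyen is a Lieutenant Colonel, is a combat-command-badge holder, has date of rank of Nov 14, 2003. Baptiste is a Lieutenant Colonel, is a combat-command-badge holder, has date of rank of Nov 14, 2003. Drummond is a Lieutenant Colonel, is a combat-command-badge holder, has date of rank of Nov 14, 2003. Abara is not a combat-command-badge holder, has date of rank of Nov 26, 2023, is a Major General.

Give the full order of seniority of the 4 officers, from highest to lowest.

By the first rule: Baptiste, Drummond and Nguyen (each a combat-command-badge holder); then Abara (not a combat-command-badge holder).
Baptiste, Drummond and Nguyen all have date of rank Nov 14, 2003, so the next rule applies.
Baptiste, Drummond and Nguyen are each Lieutenant Colonel, so the next rule applies.
Among Baptiste, Drummond and Nguyen, alphabetically by surname: Baptiste before Drummond before Nguyen.
Full order: Baptiste, Drummond, Nguyen, Abara.

Baptiste, Drummond, Nguyen, Abara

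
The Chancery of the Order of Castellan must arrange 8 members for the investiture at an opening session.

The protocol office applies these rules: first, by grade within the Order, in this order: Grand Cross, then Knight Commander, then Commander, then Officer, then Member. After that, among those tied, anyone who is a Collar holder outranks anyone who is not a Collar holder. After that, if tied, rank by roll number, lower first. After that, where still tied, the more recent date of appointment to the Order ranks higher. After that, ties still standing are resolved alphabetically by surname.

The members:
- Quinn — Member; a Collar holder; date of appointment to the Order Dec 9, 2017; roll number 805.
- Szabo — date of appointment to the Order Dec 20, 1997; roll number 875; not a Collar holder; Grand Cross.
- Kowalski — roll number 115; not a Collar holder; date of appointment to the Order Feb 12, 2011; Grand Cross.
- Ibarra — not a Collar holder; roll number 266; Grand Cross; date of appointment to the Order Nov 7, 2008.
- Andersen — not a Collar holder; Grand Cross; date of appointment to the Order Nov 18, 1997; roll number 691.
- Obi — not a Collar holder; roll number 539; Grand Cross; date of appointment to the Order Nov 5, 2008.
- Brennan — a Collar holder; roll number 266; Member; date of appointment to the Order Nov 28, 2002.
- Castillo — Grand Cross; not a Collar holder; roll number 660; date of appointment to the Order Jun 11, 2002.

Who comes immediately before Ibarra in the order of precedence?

Kowalski

By grade within the Order: Kowalski, Ibarra, Obi, Castillo, Andersen and Szabo (Grand Cross); then Brennan and Quinn (Member).
Kowalski, Ibarra, Obi, Castillo, Andersen and Szabo are each not a Collar holder, so the next rule applies.
Among Kowalski, Ibarra, Obi, Castillo, Andersen and Szabo, by roll number (lower first): Kowalski (115) before Ibarra (266) before Obi (539) before Castillo (660) before Andersen (691) before Szabo (875).
Brennan and Quinn are each a Collar holder, so the next rule applies.
Among Brennan and Quinn, by roll number (lower first): Brennan (266) before Quinn (805).
Order: Kowalski, Ibarra, Obi, Castillo, Andersen, Szabo, Brennan, Quinn.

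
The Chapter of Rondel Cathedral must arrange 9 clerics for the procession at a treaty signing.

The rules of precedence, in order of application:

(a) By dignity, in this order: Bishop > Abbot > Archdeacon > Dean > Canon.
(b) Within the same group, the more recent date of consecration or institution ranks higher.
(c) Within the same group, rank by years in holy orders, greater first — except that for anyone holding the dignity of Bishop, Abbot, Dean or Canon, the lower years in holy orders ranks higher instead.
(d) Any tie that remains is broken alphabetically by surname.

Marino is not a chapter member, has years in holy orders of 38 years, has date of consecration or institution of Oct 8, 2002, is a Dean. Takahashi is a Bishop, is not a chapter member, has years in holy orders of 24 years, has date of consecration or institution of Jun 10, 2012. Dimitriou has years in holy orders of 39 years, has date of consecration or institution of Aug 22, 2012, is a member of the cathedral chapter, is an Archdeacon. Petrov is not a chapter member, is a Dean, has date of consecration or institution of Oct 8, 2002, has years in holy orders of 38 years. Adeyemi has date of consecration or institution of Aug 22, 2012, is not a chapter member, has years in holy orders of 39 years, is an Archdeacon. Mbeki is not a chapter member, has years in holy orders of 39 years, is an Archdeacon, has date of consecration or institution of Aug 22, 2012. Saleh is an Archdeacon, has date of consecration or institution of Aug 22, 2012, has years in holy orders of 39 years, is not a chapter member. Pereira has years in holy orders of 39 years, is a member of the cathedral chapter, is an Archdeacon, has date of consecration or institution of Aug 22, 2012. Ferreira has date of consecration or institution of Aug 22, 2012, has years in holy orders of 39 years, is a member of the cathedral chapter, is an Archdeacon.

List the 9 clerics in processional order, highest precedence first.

By dignity: Takahashi (Bishop); then Adeyemi, Dimitriou, Ferreira, Mbeki, Pereira and Saleh (Archdeacon); then Marino and Petrov (Dean).
Adeyemi, Dimitriou, Ferreira, Mbeki, Pereira and Saleh all have date of consecration or institution Aug 22, 2012, so the next rule applies.
Adeyemi, Dimitriou, Ferreira, Mbeki, Pereira and Saleh all have years in holy orders 39 years, so the next rule applies.
Among Adeyemi, Dimitriou, Ferreira, Mbeki, Pereira and Saleh, alphabetically by surname: Adeyemi before Dimitriou before Ferreira before Mbeki before Pereira before Saleh.
Marino and Petrov both have date of consecration or institution Oct 8, 2002, so the next rule applies.
Marino and Petrov both have years in holy orders 38 years, so the next rule applies.
Among Marino and Petrov, alphabetically by surname: Marino before Petrov.
Full order: Takahashi, Adeyemi, Dimitriou, Ferreira, Mbeki, Pereira, Saleh, Marino, Petrov.

Takahashi, Adeyemi, Dimitriou, Ferreira, Mbeki, Pereira, Saleh, Marino, Petrov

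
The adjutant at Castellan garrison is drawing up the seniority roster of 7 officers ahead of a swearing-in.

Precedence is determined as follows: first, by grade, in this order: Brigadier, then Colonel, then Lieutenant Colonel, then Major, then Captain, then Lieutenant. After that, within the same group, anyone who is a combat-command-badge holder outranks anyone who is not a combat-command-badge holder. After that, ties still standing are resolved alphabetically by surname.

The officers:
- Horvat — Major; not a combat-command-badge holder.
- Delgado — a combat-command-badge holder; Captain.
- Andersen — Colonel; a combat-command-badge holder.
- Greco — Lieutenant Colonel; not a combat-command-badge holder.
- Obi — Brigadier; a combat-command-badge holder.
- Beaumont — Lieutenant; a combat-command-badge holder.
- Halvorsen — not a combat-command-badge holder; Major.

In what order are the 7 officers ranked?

Obi, Andersen, Greco, Halvorsen, Horvat, Delgado, Beaumont

By grade: Obi (Brigadier); then Andersen (Colonel); then Greco (Lieutenant Colonel); then Halvorsen and Horvat (Major); then Delgado (Captain); then Beaumont (Lieutenant).
Halvorsen and Horvat are each not a combat-command-badge holder, so the next rule applies.
Among Halvorsen and Horvat, alphabetically by surname: Halvorsen before Horvat.
Full order: Obi, Andersen, Greco, Halvorsen, Horvat, Delgado, Beaumont.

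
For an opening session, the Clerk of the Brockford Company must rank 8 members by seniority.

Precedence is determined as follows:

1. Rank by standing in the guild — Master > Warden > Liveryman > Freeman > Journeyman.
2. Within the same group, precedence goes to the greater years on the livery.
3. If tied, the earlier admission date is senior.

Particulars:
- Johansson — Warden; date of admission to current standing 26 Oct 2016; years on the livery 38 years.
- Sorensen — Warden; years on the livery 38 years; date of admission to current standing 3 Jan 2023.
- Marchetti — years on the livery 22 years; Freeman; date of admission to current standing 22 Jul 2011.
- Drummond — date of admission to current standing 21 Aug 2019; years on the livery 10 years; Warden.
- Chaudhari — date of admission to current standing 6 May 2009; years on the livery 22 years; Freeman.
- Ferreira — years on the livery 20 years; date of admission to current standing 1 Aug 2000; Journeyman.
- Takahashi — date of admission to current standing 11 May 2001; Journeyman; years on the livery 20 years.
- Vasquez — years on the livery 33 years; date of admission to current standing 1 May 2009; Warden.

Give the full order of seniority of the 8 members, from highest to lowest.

Johansson, Sorensen, Vasquez, Drummond, Chaudhari, Marchetti, Ferreira, Takahashi

By standing in the guild: Johansson, Sorensen, Vasquez and Drummond (Warden); then Chaudhari and Marchetti (Freeman); then Ferreira and Takahashi (Journeyman).
Among Johansson, Sorensen, Vasquez and Drummond, by years on the livery (higher first): Johansson and Sorensen (38 years) before Vasquez (33 years) before Drummond (10 years).
Among Johansson and Sorensen, by date of admission to current standing (earlier first): Johansson (26 Oct 2016) before Sorensen (3 Jan 2023).
Chaudhari and Marchetti both have years on the livery 22 years, so the next rule applies.
Among Chaudhari and Marchetti, by date of admission to current standing (earlier first): Chaudhari (6 May 2009) before Marchetti (22 Jul 2011).
Ferreira and Takahashi both have years on the livery 20 years, so the next rule applies.
Among Ferreira and Takahashi, by date of admission to current standing (earlier first): Ferreira (1 Aug 2000) before Takahashi (11 May 2001).
Full order: Johansson, Sorensen, Vasquez, Drummond, Chaudhari, Marchetti, Ferreira, Takahashi.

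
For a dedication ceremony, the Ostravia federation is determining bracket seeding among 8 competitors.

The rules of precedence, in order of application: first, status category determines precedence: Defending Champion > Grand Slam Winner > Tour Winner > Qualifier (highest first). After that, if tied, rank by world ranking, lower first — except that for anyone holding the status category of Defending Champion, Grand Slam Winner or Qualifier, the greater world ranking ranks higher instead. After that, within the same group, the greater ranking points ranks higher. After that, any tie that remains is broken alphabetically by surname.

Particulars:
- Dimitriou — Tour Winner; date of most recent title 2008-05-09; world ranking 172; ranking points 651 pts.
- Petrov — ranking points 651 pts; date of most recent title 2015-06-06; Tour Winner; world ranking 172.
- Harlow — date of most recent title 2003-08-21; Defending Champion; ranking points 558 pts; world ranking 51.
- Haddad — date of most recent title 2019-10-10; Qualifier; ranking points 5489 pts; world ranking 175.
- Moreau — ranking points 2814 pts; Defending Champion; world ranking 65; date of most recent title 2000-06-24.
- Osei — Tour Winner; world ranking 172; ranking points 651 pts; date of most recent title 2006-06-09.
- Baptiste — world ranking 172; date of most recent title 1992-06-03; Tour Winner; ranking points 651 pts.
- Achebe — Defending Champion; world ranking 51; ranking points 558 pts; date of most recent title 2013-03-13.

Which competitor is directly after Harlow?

Baptiste

By status category: Moreau, Achebe and Harlow (Defending Champion); then Baptiste, Dimitriou, Osei and Petrov (Tour Winner); then Haddad (Qualifier).
Among Moreau, Achebe and Harlow, by world ranking (higher first) (reversed rule for this group): Moreau (65) before Achebe and Harlow (51).
Achebe and Harlow both have ranking points 558 pts, so the next rule applies.
Among Achebe and Harlow, alphabetically by surname: Achebe before Harlow.
Baptiste, Dimitriou, Osei and Petrov all have world ranking 172, so the next rule applies.
Baptiste, Dimitriou, Osei and Petrov all have ranking points 651 pts, so the next rule applies.
Among Baptiste, Dimitriou, Osei and Petrov, alphabetically by surname: Baptiste before Dimitriou before Osei before Petrov.
Order: Moreau, Achebe, Harlow, Baptiste, Dimitriou, Osei, Petrov, Haddad.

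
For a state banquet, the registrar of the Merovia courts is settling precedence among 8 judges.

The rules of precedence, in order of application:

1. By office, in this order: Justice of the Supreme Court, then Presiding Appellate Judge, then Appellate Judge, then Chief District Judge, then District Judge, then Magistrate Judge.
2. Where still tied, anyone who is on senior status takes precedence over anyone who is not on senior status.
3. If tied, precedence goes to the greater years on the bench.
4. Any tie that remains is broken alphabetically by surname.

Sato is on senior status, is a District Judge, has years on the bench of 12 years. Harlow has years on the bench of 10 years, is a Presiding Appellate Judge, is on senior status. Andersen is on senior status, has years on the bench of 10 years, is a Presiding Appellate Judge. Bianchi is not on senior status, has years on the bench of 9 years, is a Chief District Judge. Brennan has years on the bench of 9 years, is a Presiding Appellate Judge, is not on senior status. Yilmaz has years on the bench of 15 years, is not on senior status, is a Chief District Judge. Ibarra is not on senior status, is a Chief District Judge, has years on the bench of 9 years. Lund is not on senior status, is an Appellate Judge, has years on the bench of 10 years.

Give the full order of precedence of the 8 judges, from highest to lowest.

By office: Andersen, Harlow and Brennan (Presiding Appellate Judge); then Lund (Appellate Judge); then Yilmaz, Bianchi and Ibarra (Chief District Judge); then Sato (District Judge).
Among Andersen, Harlow and Brennan, on senior status before not on senior status: Andersen and Harlow (on senior status) before Brennan (not on senior status).
Andersen and Harlow both have years on the bench 10 years, so the next rule applies.
Among Andersen and Harlow, alphabetically by surname: Andersen before Harlow.
Yilmaz, Bianchi and Ibarra are each not on senior status, so the next rule applies.
Among Yilmaz, Bianchi and Ibarra, by years on the bench (higher first): Yilmaz (15 years) before Bianchi and Ibarra (9 years).
Among Bianchi and Ibarra, alphabetically by surname: Bianchi before Ibarra.
Full order: Andersen, Harlow, Brennan, Lund, Yilmaz, Bianchi, Ibarra, Sato.

Andersen, Harlow, Brennan, Lund, Yilmaz, Bianchi, Ibarra, Sato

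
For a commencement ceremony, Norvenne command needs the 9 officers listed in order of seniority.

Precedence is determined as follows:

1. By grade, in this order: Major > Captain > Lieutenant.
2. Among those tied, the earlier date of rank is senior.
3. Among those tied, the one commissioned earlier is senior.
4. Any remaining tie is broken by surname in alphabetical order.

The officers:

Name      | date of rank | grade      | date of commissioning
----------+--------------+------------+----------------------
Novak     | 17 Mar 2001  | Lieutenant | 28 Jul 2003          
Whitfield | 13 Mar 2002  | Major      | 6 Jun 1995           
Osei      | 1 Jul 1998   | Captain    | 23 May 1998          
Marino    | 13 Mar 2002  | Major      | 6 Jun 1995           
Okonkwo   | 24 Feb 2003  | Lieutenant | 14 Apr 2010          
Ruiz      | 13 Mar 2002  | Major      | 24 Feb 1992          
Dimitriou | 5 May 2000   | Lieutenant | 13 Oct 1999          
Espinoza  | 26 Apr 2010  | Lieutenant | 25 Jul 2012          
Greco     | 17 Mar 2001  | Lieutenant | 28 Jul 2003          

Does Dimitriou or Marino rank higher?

By grade: Ruiz, Marino and Whitfield (Major); then Osei (Captain); then Dimitriou, Greco, Novak, Okonkwo and Espinoza (Lieutenant).
Ruiz, Marino and Whitfield all have date of rank 13 Mar 2002, so the next rule applies.
Among Ruiz, Marino and Whitfield, by date of commissioning (earlier first): Ruiz (24 Feb 1992) before Marino and Whitfield (6 Jun 1995).
Among Marino and Whitfield, alphabetically by surname: Marino before Whitfield.
Among Dimitriou, Greco, Novak, Okonkwo and Espinoza, by date of rank (earlier first): Dimitriou (5 May 2000) before Greco and Novak (17 Mar 2001) before Okonkwo (24 Feb 2003) before Espinoza (26 Apr 2010).
Greco and Novak both have date of commissioning 28 Jul 2003, so the next rule applies.
Among Greco and Novak, alphabetically by surname: Greco before Novak.
So Marino takes precedence.

Marino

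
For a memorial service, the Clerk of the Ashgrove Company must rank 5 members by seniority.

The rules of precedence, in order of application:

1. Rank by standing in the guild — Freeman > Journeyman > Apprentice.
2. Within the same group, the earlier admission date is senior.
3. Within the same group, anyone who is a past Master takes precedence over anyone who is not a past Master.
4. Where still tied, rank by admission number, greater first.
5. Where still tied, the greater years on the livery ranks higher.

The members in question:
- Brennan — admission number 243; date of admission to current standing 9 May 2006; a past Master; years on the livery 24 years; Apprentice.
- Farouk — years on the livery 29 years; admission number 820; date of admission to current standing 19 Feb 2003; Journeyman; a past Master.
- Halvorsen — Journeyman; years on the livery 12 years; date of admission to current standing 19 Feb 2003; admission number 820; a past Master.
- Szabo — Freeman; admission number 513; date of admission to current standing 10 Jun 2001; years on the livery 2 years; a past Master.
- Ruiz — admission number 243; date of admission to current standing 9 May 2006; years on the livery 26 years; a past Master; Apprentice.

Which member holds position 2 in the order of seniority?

Farouk

By standing in the guild: Szabo (Freeman); then Farouk and Halvorsen (Journeyman); then Ruiz and Brennan (Apprentice).
Farouk and Halvorsen both have date of admission to current standing 19 Feb 2003, so the next rule applies.
Farouk and Halvorsen are each a past Master, so the next rule applies.
Farouk and Halvorsen both have admission number 820, so the next rule applies.
Among Farouk and Halvorsen, by years on the livery (higher first): Farouk (29 years) before Halvorsen (12 years).
Ruiz and Brennan both have date of admission to current standing 9 May 2006, so the next rule applies.
Ruiz and Brennan are each a past Master, so the next rule applies.
Ruiz and Brennan both have admission number 243, so the next rule applies.
Among Ruiz and Brennan, by years on the livery (higher first): Ruiz (26 years) before Brennan (24 years).
Order: Szabo, Farouk, Halvorsen, Ruiz, Brennan.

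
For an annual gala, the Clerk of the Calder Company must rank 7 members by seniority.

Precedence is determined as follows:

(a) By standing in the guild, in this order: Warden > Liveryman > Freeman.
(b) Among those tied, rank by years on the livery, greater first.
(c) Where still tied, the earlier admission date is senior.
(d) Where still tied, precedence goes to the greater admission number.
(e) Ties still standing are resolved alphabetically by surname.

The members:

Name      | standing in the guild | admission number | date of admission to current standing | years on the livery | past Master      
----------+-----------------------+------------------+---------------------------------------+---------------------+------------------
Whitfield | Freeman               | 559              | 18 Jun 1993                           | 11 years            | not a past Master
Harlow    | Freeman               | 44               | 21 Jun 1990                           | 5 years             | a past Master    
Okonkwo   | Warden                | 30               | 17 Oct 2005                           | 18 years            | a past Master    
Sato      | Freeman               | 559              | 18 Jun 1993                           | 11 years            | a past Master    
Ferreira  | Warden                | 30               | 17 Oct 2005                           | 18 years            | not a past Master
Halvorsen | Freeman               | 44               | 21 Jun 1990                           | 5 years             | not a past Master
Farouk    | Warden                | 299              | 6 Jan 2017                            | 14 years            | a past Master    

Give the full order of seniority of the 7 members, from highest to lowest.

Ferreira, Okonkwo, Farouk, Sato, Whitfield, Halvorsen, Harlow

By standing in the guild: Ferreira, Okonkwo and Farouk (Warden); then Sato, Whitfield, Halvorsen and Harlow (Freeman).
Among Ferreira, Okonkwo and Farouk, by years on the livery (higher first): Ferreira and Okonkwo (18 years) before Farouk (14 years).
Ferreira and Okonkwo both have date of admission to current standing 17 Oct 2005, so the next rule applies.
Ferreira and Okonkwo both have admission number 30, so the next rule applies.
Among Ferreira and Okonkwo, alphabetically by surname: Ferreira before Okonkwo.
Among Sato, Whitfield, Halvorsen and Harlow, by years on the livery (higher first): Sato and Whitfield (11 years) before Halvorsen and Harlow (5 years).
Sato and Whitfield both have date of admission to current standing 18 Jun 1993, so the next rule applies.
Sato and Whitfield both have admission number 559, so the next rule applies.
Among Sato and Whitfield, alphabetically by surname: Sato before Whitfield.
Halvorsen and Harlow both have date of admission to current standing 21 Jun 1990, so the next rule applies.
Halvorsen and Harlow both have admission number 44, so the next rule applies.
Among Halvorsen and Harlow, alphabetically by surname: Halvorsen before Harlow.
Full order: Ferreira, Okonkwo, Farouk, Sato, Whitfield, Halvorsen, Harlow.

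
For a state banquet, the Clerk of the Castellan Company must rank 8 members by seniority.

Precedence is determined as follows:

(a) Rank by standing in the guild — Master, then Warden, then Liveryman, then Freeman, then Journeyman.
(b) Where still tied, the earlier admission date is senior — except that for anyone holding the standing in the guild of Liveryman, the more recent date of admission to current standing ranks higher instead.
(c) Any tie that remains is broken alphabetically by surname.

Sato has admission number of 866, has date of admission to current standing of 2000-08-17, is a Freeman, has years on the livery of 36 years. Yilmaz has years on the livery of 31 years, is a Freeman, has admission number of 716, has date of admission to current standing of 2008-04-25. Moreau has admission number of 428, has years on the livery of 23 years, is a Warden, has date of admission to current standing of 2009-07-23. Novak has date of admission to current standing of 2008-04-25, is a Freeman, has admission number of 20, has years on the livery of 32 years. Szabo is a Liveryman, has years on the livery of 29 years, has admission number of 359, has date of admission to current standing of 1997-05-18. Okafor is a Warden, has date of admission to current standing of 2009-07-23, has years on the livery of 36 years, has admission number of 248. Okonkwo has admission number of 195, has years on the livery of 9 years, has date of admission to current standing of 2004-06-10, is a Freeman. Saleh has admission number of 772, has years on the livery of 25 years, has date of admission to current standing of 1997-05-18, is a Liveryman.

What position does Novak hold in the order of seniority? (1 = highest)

By standing in the guild: Moreau and Okafor (Warden); then Saleh and Szabo (Liveryman); then Sato, Okonkwo, Novak and Yilmaz (Freeman).
Moreau and Okafor both have date of admission to current standing 2009-07-23, so the next rule applies.
Among Moreau and Okafor, alphabetically by surname: Moreau before Okafor.
Saleh and Szabo both have date of admission to current standing 1997-05-18, so the next rule applies.
Among Saleh and Szabo, alphabetically by surname: Saleh before Szabo.
Among Sato, Okonkwo, Novak and Yilmaz, by date of admission to current standing (earlier first): Sato (2000-08-17) before Okonkwo (2004-06-10) before Novak and Yilmaz (2008-04-25).
Among Novak and Yilmaz, alphabetically by surname: Novak before Yilmaz.
Order: Moreau, Okafor, Saleh, Szabo, Sato, Okonkwo, Novak, Yilmaz. So position 7.

7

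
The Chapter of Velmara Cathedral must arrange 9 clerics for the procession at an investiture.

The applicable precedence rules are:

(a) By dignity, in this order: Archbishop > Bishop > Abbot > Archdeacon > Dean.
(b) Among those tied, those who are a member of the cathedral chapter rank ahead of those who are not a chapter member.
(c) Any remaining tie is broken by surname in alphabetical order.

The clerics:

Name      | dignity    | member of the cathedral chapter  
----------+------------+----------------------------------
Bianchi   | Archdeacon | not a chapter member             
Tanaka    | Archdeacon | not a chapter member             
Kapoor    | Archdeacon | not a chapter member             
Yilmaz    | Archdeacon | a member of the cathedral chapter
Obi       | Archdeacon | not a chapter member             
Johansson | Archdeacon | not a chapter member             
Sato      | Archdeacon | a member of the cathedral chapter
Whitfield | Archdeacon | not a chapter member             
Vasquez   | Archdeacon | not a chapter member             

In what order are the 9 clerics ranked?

By dignity: Sato, Yilmaz, Bianchi, Johansson, Kapoor, Obi, Tanaka, Vasquez and Whitfield (Archdeacon).
Among Sato, Yilmaz, Bianchi, Johansson, Kapoor, Obi, Tanaka, Vasquez and Whitfield, a member of the cathedral chapter before not a chapter member: Sato and Yilmaz (a member of the cathedral chapter) before Bianchi, Johansson, Kapoor, Obi, Tanaka, Vasquez and Whitfield (not a chapter member).
Among Sato and Yilmaz, alphabetically by surname: Sato before Yilmaz.
Among Bianchi, Johansson, Kapoor, Obi, Tanaka, Vasquez and Whitfield, alphabetically by surname: Bianchi before Johansson before Kapoor before Obi before Tanaka before Vasquez before Whitfield.
Full order: Sato, Yilmaz, Bianchi, Johansson, Kapoor, Obi, Tanaka, Vasquez, Whitfield.

Sato, Yilmaz, Bianchi, Johansson, Kapoor, Obi, Tanaka, Vasquez, Whitfield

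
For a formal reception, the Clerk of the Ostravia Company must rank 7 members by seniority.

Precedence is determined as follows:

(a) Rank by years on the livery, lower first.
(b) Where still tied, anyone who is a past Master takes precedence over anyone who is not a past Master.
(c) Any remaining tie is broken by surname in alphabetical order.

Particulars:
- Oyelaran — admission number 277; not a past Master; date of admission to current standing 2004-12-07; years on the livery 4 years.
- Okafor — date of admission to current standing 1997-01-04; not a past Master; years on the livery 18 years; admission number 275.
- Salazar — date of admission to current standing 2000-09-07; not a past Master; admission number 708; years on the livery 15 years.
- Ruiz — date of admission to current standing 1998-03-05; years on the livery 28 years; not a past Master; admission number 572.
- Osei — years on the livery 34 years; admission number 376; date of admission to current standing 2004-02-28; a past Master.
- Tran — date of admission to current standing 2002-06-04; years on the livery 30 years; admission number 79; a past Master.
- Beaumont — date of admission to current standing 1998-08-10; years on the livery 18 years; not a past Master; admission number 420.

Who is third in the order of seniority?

Beaumont

By years on the livery (lower first): Oyelaran (4 years); then Salazar (15 years); then Beaumont and Okafor (both 18 years); then Ruiz (28 years); then Tran (30 years); then Osei (34 years).
Beaumont and Okafor are each not a past Master, so the next rule applies.
Among Beaumont and Okafor, alphabetically by surname: Beaumont before Okafor.
Order: Oyelaran, Salazar, Beaumont, Okafor, Ruiz, Tran, Osei.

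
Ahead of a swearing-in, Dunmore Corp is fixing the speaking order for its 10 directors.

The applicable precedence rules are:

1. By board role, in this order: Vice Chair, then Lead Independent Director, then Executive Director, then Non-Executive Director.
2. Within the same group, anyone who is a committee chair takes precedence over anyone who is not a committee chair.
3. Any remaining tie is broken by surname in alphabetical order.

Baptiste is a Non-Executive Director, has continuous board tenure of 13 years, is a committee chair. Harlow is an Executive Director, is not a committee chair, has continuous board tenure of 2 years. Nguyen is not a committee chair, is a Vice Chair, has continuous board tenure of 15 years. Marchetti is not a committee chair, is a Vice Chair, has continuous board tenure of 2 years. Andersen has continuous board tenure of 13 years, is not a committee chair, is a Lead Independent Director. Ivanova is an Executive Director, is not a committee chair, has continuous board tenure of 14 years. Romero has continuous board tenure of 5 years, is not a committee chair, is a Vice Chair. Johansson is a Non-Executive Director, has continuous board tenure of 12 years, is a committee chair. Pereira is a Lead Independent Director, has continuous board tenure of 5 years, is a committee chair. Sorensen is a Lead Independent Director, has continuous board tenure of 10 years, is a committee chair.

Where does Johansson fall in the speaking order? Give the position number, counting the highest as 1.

By board role: Marchetti, Nguyen and Romero (Vice Chair); then Pereira, Sorensen and Andersen (Lead Independent Director); then Harlow and Ivanova (Executive Director); then Baptiste and Johansson (Non-Executive Director).
Marchetti, Nguyen and Romero are each not a committee chair, so the next rule applies.
Among Marchetti, Nguyen and Romero, alphabetically by surname: Marchetti before Nguyen before Romero.
Among Pereira, Sorensen and Andersen, a committee chair before not a committee chair: Pereira and Sorensen (a committee chair) before Andersen (not a committee chair).
Among Pereira and Sorensen, alphabetically by surname: Pereira before Sorensen.
Harlow and Ivanova are each not a committee chair, so the next rule applies.
Among Harlow and Ivanova, alphabetically by surname: Harlow before Ivanova.
Baptiste and Johansson are each a committee chair, so the next rule applies.
Among Baptiste and Johansson, alphabetically by surname: Baptiste before Johansson.
Order: Marchetti, Nguyen, Romero, Pereira, Sorensen, Andersen, Harlow, Ivanova, Baptiste, Johansson. So position 10.

10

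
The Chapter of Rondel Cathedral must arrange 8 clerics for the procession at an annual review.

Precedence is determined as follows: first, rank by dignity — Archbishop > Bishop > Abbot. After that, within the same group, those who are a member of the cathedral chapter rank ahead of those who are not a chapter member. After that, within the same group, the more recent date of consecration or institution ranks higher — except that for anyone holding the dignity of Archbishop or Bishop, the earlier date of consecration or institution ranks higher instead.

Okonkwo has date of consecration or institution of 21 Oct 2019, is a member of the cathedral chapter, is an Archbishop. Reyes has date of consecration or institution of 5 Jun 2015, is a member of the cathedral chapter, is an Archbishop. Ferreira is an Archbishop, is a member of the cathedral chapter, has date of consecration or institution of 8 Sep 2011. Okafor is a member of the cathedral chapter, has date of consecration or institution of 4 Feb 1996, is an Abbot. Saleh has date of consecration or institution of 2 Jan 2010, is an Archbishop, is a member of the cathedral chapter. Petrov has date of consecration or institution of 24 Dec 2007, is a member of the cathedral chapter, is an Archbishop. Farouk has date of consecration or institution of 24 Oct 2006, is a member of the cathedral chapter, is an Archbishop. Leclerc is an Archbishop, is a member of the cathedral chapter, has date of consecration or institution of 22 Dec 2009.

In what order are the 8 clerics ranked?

By dignity: Farouk, Petrov, Leclerc, Saleh, Ferreira, Reyes and Okonkwo (Archbishop); then Okafor (Abbot).
Farouk, Petrov, Leclerc, Saleh, Ferreira, Reyes and Okonkwo are each a member of the cathedral chapter, so the next rule applies.
Among Farouk, Petrov, Leclerc, Saleh, Ferreira, Reyes and Okonkwo, by date of consecration or institution (earlier first) (reversed rule for this group): Farouk (24 Oct 2006) before Petrov (24 Dec 2007) before Leclerc (22 Dec 2009) before Saleh (2 Jan 2010) before Ferreira (8 Sep 2011) before Reyes (5 Jun 2015) before Okonkwo (21 Oct 2019).
Full order: Farouk, Petrov, Leclerc, Saleh, Ferreira, Reyes, Okonkwo, Okafor.

Farouk, Petrov, Leclerc, Saleh, Ferreira, Reyes, Okonkwo, Okafor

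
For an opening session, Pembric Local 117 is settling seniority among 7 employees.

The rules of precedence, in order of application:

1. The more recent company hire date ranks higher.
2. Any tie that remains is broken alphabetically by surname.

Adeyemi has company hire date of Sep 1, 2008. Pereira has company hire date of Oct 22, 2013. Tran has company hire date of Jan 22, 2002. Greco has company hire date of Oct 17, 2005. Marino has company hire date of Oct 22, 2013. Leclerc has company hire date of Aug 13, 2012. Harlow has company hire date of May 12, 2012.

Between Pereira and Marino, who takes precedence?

Marino

By company hire date (later first): Marino and Pereira (both Oct 22, 2013); then Leclerc (Aug 13, 2012); then Harlow (May 12, 2012); then Adeyemi (Sep 1, 2008); then Greco (Oct 17, 2005); then Tran (Jan 22, 2002).
Among Marino and Pereira, alphabetically by surname: Marino before Pereira.
So Marino takes precedence.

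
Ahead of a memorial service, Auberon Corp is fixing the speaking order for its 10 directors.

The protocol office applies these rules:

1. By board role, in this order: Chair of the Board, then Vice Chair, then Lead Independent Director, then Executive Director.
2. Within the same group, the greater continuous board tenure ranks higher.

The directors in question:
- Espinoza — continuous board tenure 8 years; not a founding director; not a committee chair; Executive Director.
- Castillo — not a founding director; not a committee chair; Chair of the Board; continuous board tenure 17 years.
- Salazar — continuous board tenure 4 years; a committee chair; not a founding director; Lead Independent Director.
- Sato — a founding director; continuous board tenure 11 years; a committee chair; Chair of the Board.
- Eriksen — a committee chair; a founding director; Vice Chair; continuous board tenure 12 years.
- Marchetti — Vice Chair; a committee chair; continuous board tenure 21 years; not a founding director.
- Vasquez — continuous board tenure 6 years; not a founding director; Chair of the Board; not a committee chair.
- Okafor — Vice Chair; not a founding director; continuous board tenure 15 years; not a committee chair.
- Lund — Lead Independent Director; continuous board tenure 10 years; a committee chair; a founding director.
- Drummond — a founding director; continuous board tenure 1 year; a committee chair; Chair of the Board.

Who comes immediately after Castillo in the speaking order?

By board role: Castillo, Sato, Vasquez and Drummond (Chair of the Board); then Marchetti, Okafor and Eriksen (Vice Chair); then Lund and Salazar (Lead Independent Director); then Espinoza (Executive Director).
Among Castillo, Sato, Vasquez and Drummond, by continuous board tenure (higher first): Castillo (17 years) before Sato (11 years) before Vasquez (6 years) before Drummond (1 year).
Among Marchetti, Okafor and Eriksen, by continuous board tenure (higher first): Marchetti (21 years) before Okafor (15 years) before Eriksen (12 years).
Among Lund and Salazar, by continuous board tenure (higher first): Lund (10 years) before Salazar (4 years).
Order: Castillo, Sato, Vasquez, Drummond, Marchetti, Okafor, Eriksen, Lund, Salazar, Espinoza.

Sato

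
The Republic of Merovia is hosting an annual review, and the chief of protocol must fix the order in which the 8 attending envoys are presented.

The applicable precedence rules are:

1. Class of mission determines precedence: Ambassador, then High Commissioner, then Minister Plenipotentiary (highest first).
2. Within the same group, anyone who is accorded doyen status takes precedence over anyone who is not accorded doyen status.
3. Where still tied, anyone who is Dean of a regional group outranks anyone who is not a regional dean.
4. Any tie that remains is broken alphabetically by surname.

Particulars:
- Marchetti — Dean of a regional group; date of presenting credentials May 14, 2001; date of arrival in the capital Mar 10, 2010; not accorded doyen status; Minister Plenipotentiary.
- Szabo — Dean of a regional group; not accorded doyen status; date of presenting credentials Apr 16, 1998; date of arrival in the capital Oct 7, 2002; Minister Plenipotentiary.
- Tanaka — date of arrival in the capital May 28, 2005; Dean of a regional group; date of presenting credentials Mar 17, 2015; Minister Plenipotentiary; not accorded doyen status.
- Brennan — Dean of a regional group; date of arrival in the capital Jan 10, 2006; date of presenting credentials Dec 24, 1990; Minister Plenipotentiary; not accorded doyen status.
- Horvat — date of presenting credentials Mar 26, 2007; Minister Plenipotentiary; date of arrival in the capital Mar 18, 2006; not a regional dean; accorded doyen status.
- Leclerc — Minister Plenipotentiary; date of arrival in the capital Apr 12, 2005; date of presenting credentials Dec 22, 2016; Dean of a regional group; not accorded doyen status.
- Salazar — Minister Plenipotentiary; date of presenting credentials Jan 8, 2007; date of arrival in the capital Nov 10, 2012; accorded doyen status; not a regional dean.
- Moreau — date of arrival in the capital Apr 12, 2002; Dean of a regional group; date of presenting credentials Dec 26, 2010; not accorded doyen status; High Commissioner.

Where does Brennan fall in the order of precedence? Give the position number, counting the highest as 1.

4

By class of mission: Moreau (High Commissioner); then Horvat, Salazar, Brennan, Leclerc, Marchetti, Szabo and Tanaka (Minister Plenipotentiary).
Among Horvat, Salazar, Brennan, Leclerc, Marchetti, Szabo and Tanaka, accorded doyen status before not accorded doyen status: Horvat and Salazar (accorded doyen status) before Brennan, Leclerc, Marchetti, Szabo and Tanaka (not accorded doyen status).
Horvat and Salazar are each not a regional dean, so the next rule applies.
Among Horvat and Salazar, alphabetically by surname: Horvat before Salazar.
Brennan, Leclerc, Marchetti, Szabo and Tanaka are each Dean of a regional group, so the next rule applies.
Among Brennan, Leclerc, Marchetti, Szabo and Tanaka, alphabetically by surname: Brennan before Leclerc before Marchetti before Szabo before Tanaka.
Order: Moreau, Horvat, Salazar, Brennan, Leclerc, Marchetti, Szabo, Tanaka. So position 4.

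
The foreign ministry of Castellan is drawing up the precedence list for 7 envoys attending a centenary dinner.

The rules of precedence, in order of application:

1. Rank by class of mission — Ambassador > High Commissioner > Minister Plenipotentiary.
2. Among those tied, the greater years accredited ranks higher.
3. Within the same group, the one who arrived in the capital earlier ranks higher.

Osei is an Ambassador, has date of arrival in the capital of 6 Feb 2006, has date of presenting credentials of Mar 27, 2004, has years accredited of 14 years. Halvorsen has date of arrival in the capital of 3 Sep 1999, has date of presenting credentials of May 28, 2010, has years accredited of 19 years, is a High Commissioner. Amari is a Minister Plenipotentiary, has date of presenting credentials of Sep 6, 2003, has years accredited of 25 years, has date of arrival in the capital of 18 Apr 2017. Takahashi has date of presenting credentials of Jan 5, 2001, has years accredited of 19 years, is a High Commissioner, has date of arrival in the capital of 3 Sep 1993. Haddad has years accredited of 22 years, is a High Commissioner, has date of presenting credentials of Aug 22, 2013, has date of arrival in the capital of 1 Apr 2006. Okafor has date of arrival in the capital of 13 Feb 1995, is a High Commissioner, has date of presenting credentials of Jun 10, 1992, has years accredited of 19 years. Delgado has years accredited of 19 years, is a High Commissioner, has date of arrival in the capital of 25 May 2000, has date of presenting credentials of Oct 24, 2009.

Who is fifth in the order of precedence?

Halvorsen

By class of mission: Osei (Ambassador); then Haddad, Takahashi, Okafor, Halvorsen and Delgado (High Commissioner); then Amari (Minister Plenipotentiary).
Among Haddad, Takahashi, Okafor, Halvorsen and Delgado, by years accredited (higher first): Haddad (22 years) before Takahashi, Okafor, Halvorsen and Delgado (19 years).
Among Takahashi, Okafor, Halvorsen and Delgado, by date of arrival in the capital (earlier first): Takahashi (3 Sep 1993) before Okafor (13 Feb 1995) before Halvorsen (3 Sep 1999) before Delgado (25 May 2000).
Order: Osei, Haddad, Takahashi, Okafor, Halvorsen, Delgado, Amari.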